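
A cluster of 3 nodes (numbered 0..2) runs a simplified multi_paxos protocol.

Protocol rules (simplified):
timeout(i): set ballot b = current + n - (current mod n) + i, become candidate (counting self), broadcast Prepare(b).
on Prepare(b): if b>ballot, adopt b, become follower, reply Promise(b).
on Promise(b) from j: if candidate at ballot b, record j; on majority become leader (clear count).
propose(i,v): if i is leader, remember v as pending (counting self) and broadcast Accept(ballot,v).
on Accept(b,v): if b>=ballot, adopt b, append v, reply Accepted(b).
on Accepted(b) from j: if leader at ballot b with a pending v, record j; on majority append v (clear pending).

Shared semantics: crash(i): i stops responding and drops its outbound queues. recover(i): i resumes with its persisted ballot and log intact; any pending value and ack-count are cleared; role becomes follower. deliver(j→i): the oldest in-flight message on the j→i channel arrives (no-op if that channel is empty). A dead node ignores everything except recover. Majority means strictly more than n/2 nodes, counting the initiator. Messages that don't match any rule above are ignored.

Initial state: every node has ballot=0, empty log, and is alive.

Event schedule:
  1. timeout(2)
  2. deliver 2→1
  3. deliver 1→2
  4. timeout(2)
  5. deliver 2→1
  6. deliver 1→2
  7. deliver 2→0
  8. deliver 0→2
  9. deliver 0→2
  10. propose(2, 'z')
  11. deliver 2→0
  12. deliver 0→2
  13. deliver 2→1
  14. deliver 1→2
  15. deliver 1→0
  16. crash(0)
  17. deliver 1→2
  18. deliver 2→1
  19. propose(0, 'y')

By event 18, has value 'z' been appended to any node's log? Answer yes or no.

step 1 timeout(2): 2={cand,b=5,log=-}
step 2 deliver 2→1: 1={foll,b=5,log=-}
step 3 deliver 1→2: 2={lead,b=5,log=-}
step 4 timeout(2): 2={cand,b=8,log=-}
step 5 deliver 2→1: 1={foll,b=8,log=-}
step 6 deliver 1→2: 2={lead,b=8,log=-}
step 7 deliver 2→0: 0={foll,b=5,log=-}
step 8 deliver 0→2: —
step 9 deliver 0→2: —
step 10 propose(2,'z'): —
step 11 deliver 2→0: 0={foll,b=8,log=-}
step 12 deliver 0→2: —
step 13 deliver 2→1: 1={foll,b=8,log=z}
step 14 deliver 1→2: 2={lead,b=8,log=z}
step 15 deliver 1→0: —
step 16 crash(0): 0={✗foll,b=8,log=-}
step 17 deliver 1→2: —
step 18 deliver 2→1: —

yes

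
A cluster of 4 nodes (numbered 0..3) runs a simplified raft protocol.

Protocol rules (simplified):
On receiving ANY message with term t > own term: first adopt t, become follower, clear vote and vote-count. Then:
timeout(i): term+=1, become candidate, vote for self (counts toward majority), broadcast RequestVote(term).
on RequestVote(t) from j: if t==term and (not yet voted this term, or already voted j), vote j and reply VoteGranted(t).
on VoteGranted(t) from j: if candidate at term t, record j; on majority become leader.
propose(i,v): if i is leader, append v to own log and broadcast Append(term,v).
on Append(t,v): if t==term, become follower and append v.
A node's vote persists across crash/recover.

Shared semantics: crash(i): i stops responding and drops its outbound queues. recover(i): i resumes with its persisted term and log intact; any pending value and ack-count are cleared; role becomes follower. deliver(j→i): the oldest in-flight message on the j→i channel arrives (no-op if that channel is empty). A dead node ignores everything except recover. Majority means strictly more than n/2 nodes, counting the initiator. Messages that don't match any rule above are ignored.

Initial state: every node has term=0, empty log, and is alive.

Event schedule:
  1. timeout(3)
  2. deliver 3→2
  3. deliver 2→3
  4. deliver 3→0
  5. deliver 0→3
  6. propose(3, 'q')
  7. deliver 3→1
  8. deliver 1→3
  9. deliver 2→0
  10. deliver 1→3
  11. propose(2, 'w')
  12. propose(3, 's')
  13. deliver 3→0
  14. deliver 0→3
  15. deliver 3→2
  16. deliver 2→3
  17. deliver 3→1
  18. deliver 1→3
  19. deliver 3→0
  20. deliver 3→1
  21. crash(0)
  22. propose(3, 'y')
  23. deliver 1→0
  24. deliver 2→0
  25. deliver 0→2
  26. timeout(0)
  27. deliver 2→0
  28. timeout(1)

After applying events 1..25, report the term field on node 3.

1

[1] timeout(3) → N3(cand t1 [-])
[2] deliver 3→2 → N2(foll t1 [-])
[3] deliver 2→3 → ∅
[4] deliver 3→0 → N0(foll t1 [-])
[5] deliver 0→3 → N3(lead t1 [-])
[6] propose(3,'q') → N3(lead t1 [q])
[7] deliver 3→1 → N1(foll t1 [-])
[8] deliver 1→3 → ∅
[9] deliver 2→0 → ∅
[10] deliver 1→3 → ∅
[11] propose(2,'w') → ∅
[12] propose(3,'s') → N3(lead t1 [q,s])
[13] deliver 3→0 → N0(foll t1 [q])
[14] deliver 0→3 → ∅
[15] deliver 3→2 → N2(foll t1 [q])
[16] deliver 2→3 → ∅
[17] deliver 3→1 → N1(foll t1 [q])
[18] deliver 1→3 → ∅
[19] deliver 3→0 → N0(foll t1 [q,s])
[20] deliver 3→1 → N1(foll t1 [q,s])
[21] crash(0) → N0(✗foll t1 [q,s])
[22] propose(3,'y') → N3(lead t1 [q,s,y])
[23] deliver 1→0 → ∅
[24] deliver 2→0 → ∅
[25] deliver 0→2 → ∅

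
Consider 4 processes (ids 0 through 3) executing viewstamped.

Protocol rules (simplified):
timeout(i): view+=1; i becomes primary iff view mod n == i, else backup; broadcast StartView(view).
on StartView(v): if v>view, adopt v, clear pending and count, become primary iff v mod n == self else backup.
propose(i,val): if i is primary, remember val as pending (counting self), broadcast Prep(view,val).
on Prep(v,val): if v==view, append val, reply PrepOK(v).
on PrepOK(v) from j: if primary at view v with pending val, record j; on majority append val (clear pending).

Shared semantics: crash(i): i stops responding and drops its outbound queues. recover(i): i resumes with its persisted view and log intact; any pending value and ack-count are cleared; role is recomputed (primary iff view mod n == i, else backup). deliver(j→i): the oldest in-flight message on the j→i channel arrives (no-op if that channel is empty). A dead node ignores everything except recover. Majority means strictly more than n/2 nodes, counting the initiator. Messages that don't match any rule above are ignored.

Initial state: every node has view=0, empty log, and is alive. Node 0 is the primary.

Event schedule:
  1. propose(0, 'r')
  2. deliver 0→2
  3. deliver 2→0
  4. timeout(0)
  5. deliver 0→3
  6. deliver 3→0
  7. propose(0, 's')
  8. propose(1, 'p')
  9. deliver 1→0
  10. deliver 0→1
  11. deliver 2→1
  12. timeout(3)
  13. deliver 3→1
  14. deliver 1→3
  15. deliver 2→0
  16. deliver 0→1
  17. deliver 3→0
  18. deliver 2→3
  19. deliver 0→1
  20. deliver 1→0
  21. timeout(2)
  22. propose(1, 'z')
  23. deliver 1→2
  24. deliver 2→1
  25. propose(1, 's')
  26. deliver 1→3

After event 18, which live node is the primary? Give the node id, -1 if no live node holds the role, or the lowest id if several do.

1

e1 propose(0,'r'): ·
e2 deliver 0→2: 2[back,v=0,r]
e3 deliver 2→0: ·
e4 timeout(0): 0[back,v=1,-]
e5 deliver 0→3: 3[back,v=0,r]
e6 deliver 3→0: ·
e7 propose(0,'s'): ·
e8 propose(1,'p'): ·
e9 deliver 1→0: ·
e10 deliver 0→1: 1[back,v=0,r]
e11 deliver 2→1: ·
e12 timeout(3): 3[back,v=1,r]
e13 deliver 3→1: 1[prim,v=1,r]
e14 deliver 1→3: ·
e15 deliver 2→0: ·
e16 deliver 0→1: ·
e17 deliver 3→0: ·
e18 deliver 2→3: ·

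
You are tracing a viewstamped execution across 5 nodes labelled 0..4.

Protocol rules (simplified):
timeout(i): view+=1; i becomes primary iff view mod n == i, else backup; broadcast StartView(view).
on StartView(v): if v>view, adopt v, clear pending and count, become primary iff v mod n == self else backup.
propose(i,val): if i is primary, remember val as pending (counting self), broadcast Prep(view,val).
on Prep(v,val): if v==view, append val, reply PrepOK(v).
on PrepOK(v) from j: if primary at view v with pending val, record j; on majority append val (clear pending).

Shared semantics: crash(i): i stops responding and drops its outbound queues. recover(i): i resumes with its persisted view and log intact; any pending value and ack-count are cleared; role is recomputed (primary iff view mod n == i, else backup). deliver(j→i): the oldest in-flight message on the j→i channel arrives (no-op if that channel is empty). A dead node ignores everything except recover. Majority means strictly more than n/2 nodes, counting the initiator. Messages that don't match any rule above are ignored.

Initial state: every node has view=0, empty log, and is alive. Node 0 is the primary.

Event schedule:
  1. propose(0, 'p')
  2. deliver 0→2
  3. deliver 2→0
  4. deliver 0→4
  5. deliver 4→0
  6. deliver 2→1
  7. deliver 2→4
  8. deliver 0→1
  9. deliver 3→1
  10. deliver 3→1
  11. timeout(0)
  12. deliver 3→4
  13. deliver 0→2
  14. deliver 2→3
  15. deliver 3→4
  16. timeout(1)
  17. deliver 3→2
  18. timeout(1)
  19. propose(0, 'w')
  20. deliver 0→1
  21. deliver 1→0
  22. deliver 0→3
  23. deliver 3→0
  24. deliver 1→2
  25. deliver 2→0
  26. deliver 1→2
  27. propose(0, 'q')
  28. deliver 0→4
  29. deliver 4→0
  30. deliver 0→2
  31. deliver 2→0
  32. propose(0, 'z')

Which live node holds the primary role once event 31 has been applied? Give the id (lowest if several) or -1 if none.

2

[1] propose(0,'p') → ∅
[2] deliver 0→2 → N2(back v0 [p])
[3] deliver 2→0 → ∅
[4] deliver 0→4 → N4(back v0 [p])
[5] deliver 4→0 → N0(prim v0 [p])
[6] deliver 2→1 → ∅
[7] deliver 2→4 → ∅
[8] deliver 0→1 → N1(back v0 [p])
[9] deliver 3→1 → ∅
[10] deliver 3→1 → ∅
[11] timeout(0) → N0(back v1 [p])
[12] deliver 3→4 → ∅
[13] deliver 0→2 → N2(back v1 [p])
[14] deliver 2→3 → ∅
[15] deliver 3→4 → ∅
[16] timeout(1) → N1(prim v1 [p])
[17] deliver 3→2 → ∅
[18] timeout(1) → N1(back v2 [p])
[19] propose(0,'w') → ∅
[20] deliver 0→1 → ∅
[21] deliver 1→0 → ∅
[22] deliver 0→3 → N3(back v0 [p])
[23] deliver 3→0 → ∅
[24] deliver 1→2 → ∅
[25] deliver 2→0 → ∅
[26] deliver 1→2 → N2(prim v2 [p])
[27] propose(0,'q') → ∅
[28] deliver 0→4 → N4(back v1 [p])
[29] deliver 4→0 → ∅
[30] deliver 0→2 → ∅
[31] deliver 2→0 → ∅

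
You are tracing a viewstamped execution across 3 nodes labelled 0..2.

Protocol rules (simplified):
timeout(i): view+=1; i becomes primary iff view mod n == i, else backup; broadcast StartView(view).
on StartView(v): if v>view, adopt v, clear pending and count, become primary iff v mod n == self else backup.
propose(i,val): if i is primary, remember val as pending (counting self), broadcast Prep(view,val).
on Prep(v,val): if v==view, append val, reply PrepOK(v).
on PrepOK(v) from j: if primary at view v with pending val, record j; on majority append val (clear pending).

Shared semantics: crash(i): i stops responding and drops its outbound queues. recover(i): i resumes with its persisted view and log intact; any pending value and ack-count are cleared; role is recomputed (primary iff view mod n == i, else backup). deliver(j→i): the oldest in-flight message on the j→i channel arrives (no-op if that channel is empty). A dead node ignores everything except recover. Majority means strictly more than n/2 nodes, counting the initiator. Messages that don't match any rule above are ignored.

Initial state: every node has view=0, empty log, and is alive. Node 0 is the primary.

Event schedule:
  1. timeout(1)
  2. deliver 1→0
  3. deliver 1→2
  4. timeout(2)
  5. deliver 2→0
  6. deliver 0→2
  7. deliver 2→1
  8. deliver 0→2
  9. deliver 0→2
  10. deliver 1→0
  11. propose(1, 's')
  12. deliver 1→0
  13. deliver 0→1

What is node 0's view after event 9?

2

after 1 — timeout(1): n1:prim/v1/[-]
after 2 — deliver 1→0: n0:back/v1/[-]
after 3 — deliver 1→2: n2:back/v1/[-]
after 4 — timeout(2): n2:prim/v2/[-]
after 5 — deliver 2→0: n0:back/v2/[-]
after 6 — deliver 0→2: ·
after 7 — deliver 2→1: n1:back/v2/[-]
after 8 — deliver 0→2: ·
after 9 — deliver 0→2: ·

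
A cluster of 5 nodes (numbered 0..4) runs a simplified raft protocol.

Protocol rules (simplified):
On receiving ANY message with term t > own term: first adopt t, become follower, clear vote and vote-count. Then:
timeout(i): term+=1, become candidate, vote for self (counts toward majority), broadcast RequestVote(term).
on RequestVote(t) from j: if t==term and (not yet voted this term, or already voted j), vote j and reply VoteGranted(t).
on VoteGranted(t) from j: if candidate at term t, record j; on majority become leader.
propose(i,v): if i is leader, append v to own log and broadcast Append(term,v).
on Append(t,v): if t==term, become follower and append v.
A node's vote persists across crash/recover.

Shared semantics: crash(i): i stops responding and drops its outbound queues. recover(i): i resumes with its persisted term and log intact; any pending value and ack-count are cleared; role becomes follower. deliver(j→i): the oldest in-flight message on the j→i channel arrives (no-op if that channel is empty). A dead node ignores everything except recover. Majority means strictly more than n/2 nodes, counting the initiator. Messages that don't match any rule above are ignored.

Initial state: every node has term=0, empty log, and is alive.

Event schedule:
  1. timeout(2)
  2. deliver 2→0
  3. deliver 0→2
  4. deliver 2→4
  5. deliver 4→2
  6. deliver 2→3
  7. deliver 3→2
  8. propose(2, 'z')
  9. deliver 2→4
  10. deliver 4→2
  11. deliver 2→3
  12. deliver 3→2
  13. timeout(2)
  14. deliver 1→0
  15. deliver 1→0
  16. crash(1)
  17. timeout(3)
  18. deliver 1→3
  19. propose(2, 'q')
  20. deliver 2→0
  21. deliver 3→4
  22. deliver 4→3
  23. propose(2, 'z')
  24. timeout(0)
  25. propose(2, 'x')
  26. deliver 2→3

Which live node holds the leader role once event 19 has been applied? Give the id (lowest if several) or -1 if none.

-1

step 1 timeout(2): 2={cand,t=1,log=-}
step 2 deliver 2→0: 0={foll,t=1,log=-}
step 3 deliver 0→2: —
step 4 deliver 2→4: 4={foll,t=1,log=-}
step 5 deliver 4→2: 2={lead,t=1,log=-}
step 6 deliver 2→3: 3={foll,t=1,log=-}
step 7 deliver 3→2: —
step 8 propose(2,'z'): 2={lead,t=1,log=z}
step 9 deliver 2→4: 4={foll,t=1,log=z}
step 10 deliver 4→2: —
step 11 deliver 2→3: 3={foll,t=1,log=z}
step 12 deliver 3→2: —
step 13 timeout(2): 2={cand,t=2,log=z}
step 14 deliver 1→0: —
step 15 deliver 1→0: —
step 16 crash(1): 1={✗foll,t=0,log=-}
step 17 timeout(3): 3={cand,t=2,log=z}
step 18 deliver 1→3: —
step 19 propose(2,'q'): —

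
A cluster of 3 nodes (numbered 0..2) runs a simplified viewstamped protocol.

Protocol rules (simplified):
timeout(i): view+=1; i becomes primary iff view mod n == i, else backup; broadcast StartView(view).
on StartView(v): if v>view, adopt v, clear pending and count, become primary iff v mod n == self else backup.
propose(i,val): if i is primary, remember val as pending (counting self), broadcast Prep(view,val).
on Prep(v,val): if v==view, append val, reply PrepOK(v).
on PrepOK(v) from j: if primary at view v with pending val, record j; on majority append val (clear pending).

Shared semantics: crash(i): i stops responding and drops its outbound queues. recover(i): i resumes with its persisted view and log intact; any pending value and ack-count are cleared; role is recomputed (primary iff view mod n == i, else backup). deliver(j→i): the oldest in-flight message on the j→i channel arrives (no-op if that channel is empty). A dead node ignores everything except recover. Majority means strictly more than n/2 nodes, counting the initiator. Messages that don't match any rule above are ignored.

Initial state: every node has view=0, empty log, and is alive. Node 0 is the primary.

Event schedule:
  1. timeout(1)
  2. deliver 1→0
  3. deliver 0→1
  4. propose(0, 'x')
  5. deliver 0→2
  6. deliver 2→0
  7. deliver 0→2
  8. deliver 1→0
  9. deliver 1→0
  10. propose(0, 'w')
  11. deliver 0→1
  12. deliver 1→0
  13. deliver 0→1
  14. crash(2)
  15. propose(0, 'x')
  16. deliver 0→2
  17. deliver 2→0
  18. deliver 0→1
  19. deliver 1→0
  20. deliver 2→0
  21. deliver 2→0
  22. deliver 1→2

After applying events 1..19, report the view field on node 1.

[1] timeout(1) → N1(prim v1 [-])
[2] deliver 1→0 → N0(back v1 [-])
[3] deliver 0→1 → ∅
[4] propose(0,'x') → ∅
[5] deliver 0→2 → ∅
[6] deliver 2→0 → ∅
[7] deliver 0→2 → ∅
[8] deliver 1→0 → ∅
[9] deliver 1→0 → ∅
[10] propose(0,'w') → ∅
[11] deliver 0→1 → ∅
[12] deliver 1→0 → ∅
[13] deliver 0→1 → ∅
[14] crash(2) → N2(✗back v0 [-])
[15] propose(0,'x') → ∅
[16] deliver 0→2 → ∅
[17] deliver 2→0 → ∅
[18] deliver 0→1 → ∅
[19] deliver 1→0 → ∅

1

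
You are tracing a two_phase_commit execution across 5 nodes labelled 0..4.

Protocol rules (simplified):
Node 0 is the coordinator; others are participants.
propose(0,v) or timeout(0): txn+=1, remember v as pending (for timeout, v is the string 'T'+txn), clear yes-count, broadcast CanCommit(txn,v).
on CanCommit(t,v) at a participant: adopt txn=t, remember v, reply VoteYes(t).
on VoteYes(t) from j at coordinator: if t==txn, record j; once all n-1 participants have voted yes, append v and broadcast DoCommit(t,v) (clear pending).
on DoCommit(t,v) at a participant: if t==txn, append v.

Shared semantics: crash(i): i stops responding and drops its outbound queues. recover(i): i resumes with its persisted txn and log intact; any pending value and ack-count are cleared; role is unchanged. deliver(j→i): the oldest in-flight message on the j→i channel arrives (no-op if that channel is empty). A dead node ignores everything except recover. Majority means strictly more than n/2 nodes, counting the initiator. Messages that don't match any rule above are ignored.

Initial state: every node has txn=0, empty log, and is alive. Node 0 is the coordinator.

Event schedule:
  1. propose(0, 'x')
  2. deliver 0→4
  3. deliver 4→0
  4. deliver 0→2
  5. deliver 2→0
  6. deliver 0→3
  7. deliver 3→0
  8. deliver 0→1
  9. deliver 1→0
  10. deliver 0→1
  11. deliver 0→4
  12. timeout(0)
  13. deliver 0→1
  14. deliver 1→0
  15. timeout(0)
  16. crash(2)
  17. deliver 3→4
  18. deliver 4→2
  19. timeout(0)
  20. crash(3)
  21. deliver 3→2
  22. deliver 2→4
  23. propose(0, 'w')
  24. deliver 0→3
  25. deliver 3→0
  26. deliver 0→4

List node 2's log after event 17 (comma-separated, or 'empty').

empty

step 1 propose(0,'x'): 0={coor,t=1,log=-}
step 2 deliver 0→4: 4={part,t=1,log=-}
step 3 deliver 4→0: —
step 4 deliver 0→2: 2={part,t=1,log=-}
step 5 deliver 2→0: —
step 6 deliver 0→3: 3={part,t=1,log=-}
step 7 deliver 3→0: —
step 8 deliver 0→1: 1={part,t=1,log=-}
step 9 deliver 1→0: 0={coor,t=1,log=x}
step 10 deliver 0→1: 1={part,t=1,log=x}
step 11 deliver 0→4: 4={part,t=1,log=x}
step 12 timeout(0): 0={coor,t=2,log=x}
step 13 deliver 0→1: 1={part,t=2,log=x}
step 14 deliver 1→0: —
step 15 timeout(0): 0={coor,t=3,log=x}
step 16 crash(2): 2={✗part,t=1,log=-}
step 17 deliver 3→4: —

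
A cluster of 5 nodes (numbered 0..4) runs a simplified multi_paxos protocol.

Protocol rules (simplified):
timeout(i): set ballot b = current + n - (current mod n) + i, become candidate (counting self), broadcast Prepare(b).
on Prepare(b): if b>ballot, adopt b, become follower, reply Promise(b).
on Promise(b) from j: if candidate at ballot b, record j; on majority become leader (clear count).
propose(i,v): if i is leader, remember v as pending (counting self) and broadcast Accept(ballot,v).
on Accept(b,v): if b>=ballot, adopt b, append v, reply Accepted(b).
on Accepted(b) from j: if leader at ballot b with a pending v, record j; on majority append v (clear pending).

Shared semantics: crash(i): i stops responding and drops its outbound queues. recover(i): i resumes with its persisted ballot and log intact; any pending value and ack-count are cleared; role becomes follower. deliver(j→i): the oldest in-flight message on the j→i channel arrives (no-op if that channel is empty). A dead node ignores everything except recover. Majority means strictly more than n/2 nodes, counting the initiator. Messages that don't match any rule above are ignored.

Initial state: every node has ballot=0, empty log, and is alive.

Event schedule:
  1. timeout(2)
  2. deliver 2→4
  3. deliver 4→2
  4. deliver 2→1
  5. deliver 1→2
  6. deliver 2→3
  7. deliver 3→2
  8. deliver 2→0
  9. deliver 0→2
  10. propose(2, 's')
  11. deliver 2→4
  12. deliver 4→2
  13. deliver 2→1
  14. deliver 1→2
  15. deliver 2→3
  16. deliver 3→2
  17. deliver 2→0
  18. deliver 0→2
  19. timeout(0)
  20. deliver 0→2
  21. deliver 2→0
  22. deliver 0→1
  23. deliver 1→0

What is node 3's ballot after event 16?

7

[1] timeout(2) → N2(cand b7 [-])
[2] deliver 2→4 → N4(foll b7 [-])
[3] deliver 4→2 → ∅
[4] deliver 2→1 → N1(foll b7 [-])
[5] deliver 1→2 → N2(lead b7 [-])
[6] deliver 2→3 → N3(foll b7 [-])
[7] deliver 3→2 → ∅
[8] deliver 2→0 → N0(foll b7 [-])
[9] deliver 0→2 → ∅
[10] propose(2,'s') → ∅
[11] deliver 2→4 → N4(foll b7 [s])
[12] deliver 4→2 → ∅
[13] deliver 2→1 → N1(foll b7 [s])
[14] deliver 1→2 → N2(lead b7 [s])
[15] deliver 2→3 → N3(foll b7 [s])
[16] deliver 3→2 → ∅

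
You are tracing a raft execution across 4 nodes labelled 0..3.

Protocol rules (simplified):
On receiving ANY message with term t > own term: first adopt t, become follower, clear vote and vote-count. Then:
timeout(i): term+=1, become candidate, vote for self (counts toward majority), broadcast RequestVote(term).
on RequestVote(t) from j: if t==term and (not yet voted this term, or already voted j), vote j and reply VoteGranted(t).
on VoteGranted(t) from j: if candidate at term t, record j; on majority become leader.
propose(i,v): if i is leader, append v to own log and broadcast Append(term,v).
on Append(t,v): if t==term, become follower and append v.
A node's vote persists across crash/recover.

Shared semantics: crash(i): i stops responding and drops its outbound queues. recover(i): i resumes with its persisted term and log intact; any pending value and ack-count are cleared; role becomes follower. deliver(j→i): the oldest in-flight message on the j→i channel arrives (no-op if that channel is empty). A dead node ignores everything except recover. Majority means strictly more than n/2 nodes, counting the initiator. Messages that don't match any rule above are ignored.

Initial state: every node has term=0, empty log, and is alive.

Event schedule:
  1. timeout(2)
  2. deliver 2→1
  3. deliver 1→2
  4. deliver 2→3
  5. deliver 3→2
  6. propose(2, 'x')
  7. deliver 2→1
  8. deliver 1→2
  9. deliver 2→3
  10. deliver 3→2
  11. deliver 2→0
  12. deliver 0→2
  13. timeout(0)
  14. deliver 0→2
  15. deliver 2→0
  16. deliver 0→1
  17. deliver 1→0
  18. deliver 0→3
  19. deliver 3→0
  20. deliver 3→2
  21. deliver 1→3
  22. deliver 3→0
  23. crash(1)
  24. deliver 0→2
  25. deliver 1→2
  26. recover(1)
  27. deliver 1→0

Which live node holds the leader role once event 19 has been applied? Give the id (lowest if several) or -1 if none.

0

[1] timeout(2) → N2(cand t1 [-])
[2] deliver 2→1 → N1(foll t1 [-])
[3] deliver 1→2 → ∅
[4] deliver 2→3 → N3(foll t1 [-])
[5] deliver 3→2 → N2(lead t1 [-])
[6] propose(2,'x') → N2(lead t1 [x])
[7] deliver 2→1 → N1(foll t1 [x])
[8] deliver 1→2 → ∅
[9] deliver 2→3 → N3(foll t1 [x])
[10] deliver 3→2 → ∅
[11] deliver 2→0 → N0(foll t1 [-])
[12] deliver 0→2 → ∅
[13] timeout(0) → N0(cand t2 [-])
[14] deliver 0→2 → N2(foll t2 [x])
[15] deliver 2→0 → ∅
[16] deliver 0→1 → N1(foll t2 [x])
[17] deliver 1→0 → ∅
[18] deliver 0→3 → N3(foll t2 [x])
[19] deliver 3→0 → N0(lead t2 [-])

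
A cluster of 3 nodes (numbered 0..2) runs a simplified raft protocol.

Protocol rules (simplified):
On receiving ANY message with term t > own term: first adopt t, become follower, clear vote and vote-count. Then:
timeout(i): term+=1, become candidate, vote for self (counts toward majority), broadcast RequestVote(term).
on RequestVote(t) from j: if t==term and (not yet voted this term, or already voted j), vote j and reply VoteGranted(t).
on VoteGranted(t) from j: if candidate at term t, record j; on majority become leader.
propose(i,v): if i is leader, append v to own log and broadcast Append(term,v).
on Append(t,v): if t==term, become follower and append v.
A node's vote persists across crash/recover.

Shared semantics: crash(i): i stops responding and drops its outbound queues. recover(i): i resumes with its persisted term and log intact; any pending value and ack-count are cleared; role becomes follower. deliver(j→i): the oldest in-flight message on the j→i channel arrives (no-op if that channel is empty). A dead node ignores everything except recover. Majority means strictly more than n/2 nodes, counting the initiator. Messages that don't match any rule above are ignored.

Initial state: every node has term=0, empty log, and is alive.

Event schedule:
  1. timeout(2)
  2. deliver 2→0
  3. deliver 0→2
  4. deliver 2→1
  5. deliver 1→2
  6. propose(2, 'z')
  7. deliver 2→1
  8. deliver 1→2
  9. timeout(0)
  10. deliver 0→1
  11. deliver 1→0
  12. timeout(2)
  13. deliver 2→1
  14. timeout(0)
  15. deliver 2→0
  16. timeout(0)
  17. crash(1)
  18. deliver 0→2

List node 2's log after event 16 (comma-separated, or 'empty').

z

[1] timeout(2) → N2(cand t1 [-])
[2] deliver 2→0 → N0(foll t1 [-])
[3] deliver 0→2 → N2(lead t1 [-])
[4] deliver 2→1 → N1(foll t1 [-])
[5] deliver 1→2 → ∅
[6] propose(2,'z') → N2(lead t1 [z])
[7] deliver 2→1 → N1(foll t1 [z])
[8] deliver 1→2 → ∅
[9] timeout(0) → N0(cand t2 [-])
[10] deliver 0→1 → N1(foll t2 [z])
[11] deliver 1→0 → N0(lead t2 [-])
[12] timeout(2) → N2(cand t2 [z])
[13] deliver 2→1 → ∅
[14] timeout(0) → N0(cand t3 [-])
[15] deliver 2→0 → ∅
[16] timeout(0) → N0(cand t4 [-])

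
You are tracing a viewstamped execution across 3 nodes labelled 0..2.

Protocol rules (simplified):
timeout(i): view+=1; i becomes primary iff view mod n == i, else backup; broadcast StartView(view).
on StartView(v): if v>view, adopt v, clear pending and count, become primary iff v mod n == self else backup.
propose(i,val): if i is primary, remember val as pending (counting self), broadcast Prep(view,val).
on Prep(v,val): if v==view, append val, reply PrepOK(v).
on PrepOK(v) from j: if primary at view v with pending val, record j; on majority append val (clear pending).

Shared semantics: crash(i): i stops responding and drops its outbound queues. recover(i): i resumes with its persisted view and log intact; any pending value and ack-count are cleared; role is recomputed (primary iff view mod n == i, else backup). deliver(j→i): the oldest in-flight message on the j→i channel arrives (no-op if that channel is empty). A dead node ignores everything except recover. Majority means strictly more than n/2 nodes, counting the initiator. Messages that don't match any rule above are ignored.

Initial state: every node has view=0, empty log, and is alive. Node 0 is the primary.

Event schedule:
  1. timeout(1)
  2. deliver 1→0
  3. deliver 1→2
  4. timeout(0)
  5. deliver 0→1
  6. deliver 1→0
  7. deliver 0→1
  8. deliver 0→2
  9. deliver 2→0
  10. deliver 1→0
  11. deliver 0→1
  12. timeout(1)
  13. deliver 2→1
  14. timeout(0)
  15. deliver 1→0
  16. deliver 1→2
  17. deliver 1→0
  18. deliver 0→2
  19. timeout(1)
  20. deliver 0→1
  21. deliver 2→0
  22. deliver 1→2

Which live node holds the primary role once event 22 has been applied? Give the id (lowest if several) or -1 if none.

0

e1 timeout(1): 1[prim,v=1,-]
e2 deliver 1→0: 0[back,v=1,-]
e3 deliver 1→2: 2[back,v=1,-]
e4 timeout(0): 0[back,v=2,-]
e5 deliver 0→1: 1[back,v=2,-]
e6 deliver 1→0: ·
e7 deliver 0→1: ·
e8 deliver 0→2: 2[prim,v=2,-]
e9 deliver 2→0: ·
e10 deliver 1→0: ·
e11 deliver 0→1: ·
e12 timeout(1): 1[back,v=3,-]
e13 deliver 2→1: ·
e14 timeout(0): 0[prim,v=3,-]
e15 deliver 1→0: ·
e16 deliver 1→2: 2[back,v=3,-]
e17 deliver 1→0: ·
e18 deliver 0→2: ·
e19 timeout(1): 1[prim,v=4,-]
e20 deliver 0→1: ·
e21 deliver 2→0: ·
e22 deliver 1→2: 2[back,v=4,-]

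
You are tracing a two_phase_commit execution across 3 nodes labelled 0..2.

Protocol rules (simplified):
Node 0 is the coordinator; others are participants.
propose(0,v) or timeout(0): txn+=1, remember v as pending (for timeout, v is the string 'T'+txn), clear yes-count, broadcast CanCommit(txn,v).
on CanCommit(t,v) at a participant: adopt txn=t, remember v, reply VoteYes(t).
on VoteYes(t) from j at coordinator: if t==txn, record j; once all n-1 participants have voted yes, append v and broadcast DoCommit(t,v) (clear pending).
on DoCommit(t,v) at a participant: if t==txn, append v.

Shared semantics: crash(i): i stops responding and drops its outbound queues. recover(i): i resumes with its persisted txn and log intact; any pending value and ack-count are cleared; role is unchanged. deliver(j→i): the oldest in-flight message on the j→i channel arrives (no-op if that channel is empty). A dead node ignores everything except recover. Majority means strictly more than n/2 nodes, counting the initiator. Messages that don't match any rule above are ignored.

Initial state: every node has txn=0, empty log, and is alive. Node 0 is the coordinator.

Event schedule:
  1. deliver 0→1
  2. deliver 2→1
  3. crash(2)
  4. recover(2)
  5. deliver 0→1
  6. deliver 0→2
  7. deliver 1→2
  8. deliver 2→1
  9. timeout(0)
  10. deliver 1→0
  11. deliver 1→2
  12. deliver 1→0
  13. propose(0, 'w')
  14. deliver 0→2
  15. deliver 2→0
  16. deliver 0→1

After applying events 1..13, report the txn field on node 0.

step 1 deliver 0→1: —
step 2 deliver 2→1: —
step 3 crash(2): 2={✗part,t=0,log=-}
step 4 recover(2): 2={part,t=0,log=-}
step 5 deliver 0→1: —
step 6 deliver 0→2: —
step 7 deliver 1→2: —
step 8 deliver 2→1: —
step 9 timeout(0): 0={coor,t=1,log=-}
step 10 deliver 1→0: —
step 11 deliver 1→2: —
step 12 deliver 1→0: —
step 13 propose(0,'w'): 0={coor,t=2,log=-}

2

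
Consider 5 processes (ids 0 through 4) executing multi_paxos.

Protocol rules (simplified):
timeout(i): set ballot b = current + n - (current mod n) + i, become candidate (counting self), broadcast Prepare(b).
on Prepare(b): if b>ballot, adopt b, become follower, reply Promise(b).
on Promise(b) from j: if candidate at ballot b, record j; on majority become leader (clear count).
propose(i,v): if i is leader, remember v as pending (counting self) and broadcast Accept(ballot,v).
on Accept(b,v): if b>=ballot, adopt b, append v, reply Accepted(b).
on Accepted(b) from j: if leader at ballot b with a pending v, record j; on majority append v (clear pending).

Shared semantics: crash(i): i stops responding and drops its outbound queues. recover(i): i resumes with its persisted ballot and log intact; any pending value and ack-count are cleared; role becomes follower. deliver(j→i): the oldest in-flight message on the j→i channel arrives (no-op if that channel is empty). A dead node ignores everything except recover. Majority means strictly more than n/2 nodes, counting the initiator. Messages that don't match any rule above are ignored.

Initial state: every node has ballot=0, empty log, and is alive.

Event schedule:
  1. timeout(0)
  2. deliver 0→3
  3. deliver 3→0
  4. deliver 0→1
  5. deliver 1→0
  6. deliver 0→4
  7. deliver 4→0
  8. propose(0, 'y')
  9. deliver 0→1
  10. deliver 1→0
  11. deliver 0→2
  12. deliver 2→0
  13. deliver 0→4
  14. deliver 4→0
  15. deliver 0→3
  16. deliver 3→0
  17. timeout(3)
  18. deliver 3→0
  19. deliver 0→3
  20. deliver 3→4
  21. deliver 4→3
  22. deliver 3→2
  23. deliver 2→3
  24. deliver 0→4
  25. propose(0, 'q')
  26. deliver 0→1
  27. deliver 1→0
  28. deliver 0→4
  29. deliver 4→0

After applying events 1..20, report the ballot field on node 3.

13

after 1 — timeout(0): n0:cand/b5/[-]
after 2 — deliver 0→3: n3:foll/b5/[-]
after 3 — deliver 3→0: ·
after 4 — deliver 0→1: n1:foll/b5/[-]
after 5 — deliver 1→0: n0:lead/b5/[-]
after 6 — deliver 0→4: n4:foll/b5/[-]
after 7 — deliver 4→0: ·
after 8 — propose(0,'y'): ·
after 9 — deliver 0→1: n1:foll/b5/[y]
after 10 — deliver 1→0: ·
after 11 — deliver 0→2: n2:foll/b5/[-]
after 12 — deliver 2→0: ·
after 13 — deliver 0→4: n4:foll/b5/[y]
after 14 — deliver 4→0: n0:lead/b5/[y]
after 15 — deliver 0→3: n3:foll/b5/[y]
after 16 — deliver 3→0: ·
after 17 — timeout(3): n3:cand/b13/[y]
after 18 — deliver 3→0: n0:foll/b13/[y]
after 19 — deliver 0→3: ·
after 20 — deliver 3→4: n4:foll/b13/[y]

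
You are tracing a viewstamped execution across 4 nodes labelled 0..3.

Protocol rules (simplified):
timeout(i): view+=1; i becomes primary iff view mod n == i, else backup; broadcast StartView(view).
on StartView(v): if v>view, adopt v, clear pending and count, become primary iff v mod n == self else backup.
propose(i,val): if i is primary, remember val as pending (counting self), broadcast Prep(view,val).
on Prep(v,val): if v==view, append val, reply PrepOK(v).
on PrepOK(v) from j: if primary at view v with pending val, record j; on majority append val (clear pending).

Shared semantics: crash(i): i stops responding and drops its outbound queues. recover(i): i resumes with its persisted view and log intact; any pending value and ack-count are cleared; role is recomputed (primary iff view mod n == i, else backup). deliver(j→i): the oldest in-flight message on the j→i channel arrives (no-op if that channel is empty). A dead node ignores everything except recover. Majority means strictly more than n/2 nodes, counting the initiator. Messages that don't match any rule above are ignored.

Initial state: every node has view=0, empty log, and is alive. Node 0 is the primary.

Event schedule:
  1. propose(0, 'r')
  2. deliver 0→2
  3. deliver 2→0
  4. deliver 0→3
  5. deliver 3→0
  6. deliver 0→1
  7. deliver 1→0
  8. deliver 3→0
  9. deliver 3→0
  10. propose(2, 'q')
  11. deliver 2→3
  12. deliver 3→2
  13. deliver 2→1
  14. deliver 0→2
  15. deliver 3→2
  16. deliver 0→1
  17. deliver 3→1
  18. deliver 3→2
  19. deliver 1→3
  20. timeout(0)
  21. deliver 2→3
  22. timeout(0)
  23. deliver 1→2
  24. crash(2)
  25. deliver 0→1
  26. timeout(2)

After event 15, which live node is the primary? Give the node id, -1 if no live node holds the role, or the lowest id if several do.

[1] propose(0,'r') → ∅
[2] deliver 0→2 → N2(back v0 [r])
[3] deliver 2→0 → ∅
[4] deliver 0→3 → N3(back v0 [r])
[5] deliver 3→0 → N0(prim v0 [r])
[6] deliver 0→1 → N1(back v0 [r])
[7] deliver 1→0 → ∅
[8] deliver 3→0 → ∅
[9] deliver 3→0 → ∅
[10] propose(2,'q') → ∅
[11] deliver 2→3 → ∅
[12] deliver 3→2 → ∅
[13] deliver 2→1 → ∅
[14] deliver 0→2 → ∅
[15] deliver 3→2 → ∅

0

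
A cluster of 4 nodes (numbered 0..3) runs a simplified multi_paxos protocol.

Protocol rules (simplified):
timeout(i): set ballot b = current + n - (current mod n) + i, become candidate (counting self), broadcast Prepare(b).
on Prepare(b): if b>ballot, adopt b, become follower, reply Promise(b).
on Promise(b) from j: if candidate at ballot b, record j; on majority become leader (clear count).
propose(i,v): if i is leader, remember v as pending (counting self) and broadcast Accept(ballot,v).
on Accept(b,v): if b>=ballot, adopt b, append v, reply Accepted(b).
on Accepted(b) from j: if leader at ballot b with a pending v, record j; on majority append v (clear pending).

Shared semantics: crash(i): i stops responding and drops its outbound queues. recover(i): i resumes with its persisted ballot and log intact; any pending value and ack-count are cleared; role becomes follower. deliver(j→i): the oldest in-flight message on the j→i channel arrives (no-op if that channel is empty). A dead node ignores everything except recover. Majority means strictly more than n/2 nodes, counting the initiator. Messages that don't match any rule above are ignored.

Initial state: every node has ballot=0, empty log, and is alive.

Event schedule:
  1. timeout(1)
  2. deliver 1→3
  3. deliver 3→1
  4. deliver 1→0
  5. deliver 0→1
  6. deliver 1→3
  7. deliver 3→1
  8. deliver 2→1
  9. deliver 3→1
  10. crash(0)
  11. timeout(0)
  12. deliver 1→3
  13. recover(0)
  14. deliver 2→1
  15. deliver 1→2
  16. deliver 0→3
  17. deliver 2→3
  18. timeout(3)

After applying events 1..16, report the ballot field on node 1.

5

1. timeout(1):  <1:cand b5 ->
2. deliver 1→3:  <3:foll b5 ->
3. deliver 3→1:  nop
4. deliver 1→0:  <0:foll b5 ->
5. deliver 0→1:  <1:lead b5 ->
6. deliver 1→3:  nop
7. deliver 3→1:  nop
8. deliver 2→1:  nop
9. deliver 3→1:  nop
10. crash(0):  <0:✗foll b5 ->
11. timeout(0):  nop
12. deliver 1→3:  nop
13. recover(0):  <0:foll b5 ->
14. deliver 2→1:  nop
15. deliver 1→2:  <2:foll b5 ->
16. deliver 0→3:  nop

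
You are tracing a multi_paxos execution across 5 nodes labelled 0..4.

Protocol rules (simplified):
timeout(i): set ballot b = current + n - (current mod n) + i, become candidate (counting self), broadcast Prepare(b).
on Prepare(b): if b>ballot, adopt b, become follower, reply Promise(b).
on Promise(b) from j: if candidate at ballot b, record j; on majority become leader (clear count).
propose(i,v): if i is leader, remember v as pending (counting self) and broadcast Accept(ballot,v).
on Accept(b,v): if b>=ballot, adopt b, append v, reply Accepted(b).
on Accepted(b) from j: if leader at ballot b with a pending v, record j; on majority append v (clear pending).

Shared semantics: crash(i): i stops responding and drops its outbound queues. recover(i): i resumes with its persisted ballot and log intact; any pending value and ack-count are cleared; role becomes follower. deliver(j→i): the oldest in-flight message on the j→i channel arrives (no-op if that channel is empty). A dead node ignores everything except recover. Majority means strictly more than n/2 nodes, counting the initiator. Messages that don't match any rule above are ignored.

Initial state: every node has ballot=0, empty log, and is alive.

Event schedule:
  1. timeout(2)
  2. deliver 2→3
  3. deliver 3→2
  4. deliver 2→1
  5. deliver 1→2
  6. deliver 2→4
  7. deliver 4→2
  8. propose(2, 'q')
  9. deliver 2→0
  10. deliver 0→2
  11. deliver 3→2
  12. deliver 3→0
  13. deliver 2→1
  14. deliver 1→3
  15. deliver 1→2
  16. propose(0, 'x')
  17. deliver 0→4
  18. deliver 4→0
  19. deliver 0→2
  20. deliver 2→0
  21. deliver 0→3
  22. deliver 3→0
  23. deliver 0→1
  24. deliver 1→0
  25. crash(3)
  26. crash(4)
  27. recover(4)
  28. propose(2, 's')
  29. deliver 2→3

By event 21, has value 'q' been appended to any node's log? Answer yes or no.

step 1 timeout(2): 2={cand,b=7,log=-}
step 2 deliver 2→3: 3={foll,b=7,log=-}
step 3 deliver 3→2: —
step 4 deliver 2→1: 1={foll,b=7,log=-}
step 5 deliver 1→2: 2={lead,b=7,log=-}
step 6 deliver 2→4: 4={foll,b=7,log=-}
step 7 deliver 4→2: —
step 8 propose(2,'q'): —
step 9 deliver 2→0: 0={foll,b=7,log=-}
step 10 deliver 0→2: —
step 11 deliver 3→2: —
step 12 deliver 3→0: —
step 13 deliver 2→1: 1={foll,b=7,log=q}
step 14 deliver 1→3: —
step 15 deliver 1→2: —
step 16 propose(0,'x'): —
step 17 deliver 0→4: —
step 18 deliver 4→0: —
step 19 deliver 0→2: —
step 20 deliver 2→0: 0={foll,b=7,log=q}
step 21 deliver 0→3: —

yes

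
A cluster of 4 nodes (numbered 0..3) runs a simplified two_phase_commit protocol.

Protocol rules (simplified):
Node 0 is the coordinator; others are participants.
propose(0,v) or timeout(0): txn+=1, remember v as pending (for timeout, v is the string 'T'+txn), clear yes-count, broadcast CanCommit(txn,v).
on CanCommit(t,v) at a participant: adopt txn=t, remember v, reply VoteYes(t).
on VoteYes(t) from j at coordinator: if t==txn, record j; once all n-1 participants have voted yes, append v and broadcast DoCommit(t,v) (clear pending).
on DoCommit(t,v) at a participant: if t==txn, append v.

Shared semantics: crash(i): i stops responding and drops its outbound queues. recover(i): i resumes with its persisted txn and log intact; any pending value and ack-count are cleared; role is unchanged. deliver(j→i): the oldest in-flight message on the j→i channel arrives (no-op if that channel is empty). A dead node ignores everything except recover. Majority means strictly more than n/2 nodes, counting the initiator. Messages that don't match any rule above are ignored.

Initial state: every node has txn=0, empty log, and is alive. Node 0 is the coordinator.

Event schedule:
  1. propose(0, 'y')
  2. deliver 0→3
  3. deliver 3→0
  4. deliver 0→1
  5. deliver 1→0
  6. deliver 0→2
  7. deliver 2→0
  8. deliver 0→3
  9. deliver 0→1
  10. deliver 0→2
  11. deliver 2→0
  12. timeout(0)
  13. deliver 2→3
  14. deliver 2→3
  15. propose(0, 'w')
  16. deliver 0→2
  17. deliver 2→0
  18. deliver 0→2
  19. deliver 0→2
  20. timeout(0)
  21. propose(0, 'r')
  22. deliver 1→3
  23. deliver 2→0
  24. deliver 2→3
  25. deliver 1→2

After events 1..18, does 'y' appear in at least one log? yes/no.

after 1 — propose(0,'y'): n0:coor/t1/[-]
after 2 — deliver 0→3: n3:part/t1/[-]
after 3 — deliver 3→0: ·
after 4 — deliver 0→1: n1:part/t1/[-]
after 5 — deliver 1→0: ·
after 6 — deliver 0→2: n2:part/t1/[-]
after 7 — deliver 2→0: n0:coor/t1/[y]
after 8 — deliver 0→3: n3:part/t1/[y]
after 9 — deliver 0→1: n1:part/t1/[y]
after 10 — deliver 0→2: n2:part/t1/[y]
after 11 — deliver 2→0: ·
after 12 — timeout(0): n0:coor/t2/[y]
after 13 — deliver 2→3: ·
after 14 — deliver 2→3: ·
after 15 — propose(0,'w'): n0:coor/t3/[y]
after 16 — deliver 0→2: n2:part/t2/[y]
after 17 — deliver 2→0: ·
after 18 — deliver 0→2: n2:part/t3/[y]

yes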